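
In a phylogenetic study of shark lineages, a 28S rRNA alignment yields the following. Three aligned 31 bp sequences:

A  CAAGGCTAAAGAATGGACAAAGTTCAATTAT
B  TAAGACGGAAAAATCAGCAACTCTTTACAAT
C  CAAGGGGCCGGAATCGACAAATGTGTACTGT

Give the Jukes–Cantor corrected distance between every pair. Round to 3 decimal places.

A–B: 15/31 sites differ → p ≈ 0.483871, d = −0.75 ln(1 − 0.645161) = 0.777068 ≈ 0.777.
A–C: 12/31 sites differ → p ≈ 0.387097, d = −0.75 ln(1 − 0.516129) = 0.544453 ≈ 0.544.
B–C: 14/31 sites differ → p ≈ 0.451613, d = −0.75 ln(1 − 0.602151) = 0.691262 ≈ 0.691.

d(A,B) = 0.777, d(A,C) = 0.544, d(B,C) = 0.691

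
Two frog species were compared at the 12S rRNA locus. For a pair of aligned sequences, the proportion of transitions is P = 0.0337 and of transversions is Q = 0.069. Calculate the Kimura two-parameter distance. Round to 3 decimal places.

Under the Kimura two-parameter model, d = −½ ln(1 − 2P − Q) − ¼ ln(1 − 2Q).
1 − 2P − Q = 0.8636, giving −½ ln(0.8636) = 0.073323.
1 − 2Q = 0.862, giving −¼ ln(0.862) = 0.037125.
d = 0.073323 + 0.037125 = 0.110448.

0.110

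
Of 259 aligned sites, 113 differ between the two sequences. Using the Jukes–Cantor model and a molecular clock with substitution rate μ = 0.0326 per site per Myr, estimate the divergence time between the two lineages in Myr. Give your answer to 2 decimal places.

p = 113/259 ≈ 0.436293.
d = −(3/4) ln(1 − 4p/3) = −0.75 ln(1 − 0.581724) = −0.75 ln(0.418276)
  = −0.75 × (-0.871614) = 0.653711 substitutions/site.
Under a molecular clock d = 2μt, so t = d/(2μ) = 0.653711 / (2 × 0.0326) = 10.03 Myr.

10.03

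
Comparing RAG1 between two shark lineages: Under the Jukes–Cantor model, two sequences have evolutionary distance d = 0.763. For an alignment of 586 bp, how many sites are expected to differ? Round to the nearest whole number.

281

Invert JC69: p = (3/4)(1 − e^(−4d/3)) = 0.75 × (1 − e^(-1.017333)) = 0.75 × (1 − 0.361558) = 0.478832.
Expected differing sites = pL ≈ 0.478832 × 586 = 280.595552 ≈ 281.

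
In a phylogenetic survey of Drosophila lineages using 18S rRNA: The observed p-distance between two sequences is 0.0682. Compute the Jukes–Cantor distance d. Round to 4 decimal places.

0.0715

d = −(3/4) ln(1 − 4p/3) = −0.75 ln(1 − 0.090933) = −0.75 ln(0.909067)
  = −0.75 × (-0.095336) = 0.071502 substitutions/site.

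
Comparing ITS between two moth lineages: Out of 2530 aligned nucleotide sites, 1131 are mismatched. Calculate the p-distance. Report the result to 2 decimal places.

p = 1131/2530 = 0.447035… ≈ 0.45 (to 2 d.p.).

0.45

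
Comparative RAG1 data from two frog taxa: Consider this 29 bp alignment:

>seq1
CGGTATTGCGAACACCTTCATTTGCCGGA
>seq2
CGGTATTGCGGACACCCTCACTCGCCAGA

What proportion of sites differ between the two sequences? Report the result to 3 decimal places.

The sequences differ at 5 of 29 positions (sites 11, 17, 21, 23, 27).
p = 5/29 = 0.172413… ≈ 0.172 (to 3 d.p.).

0.172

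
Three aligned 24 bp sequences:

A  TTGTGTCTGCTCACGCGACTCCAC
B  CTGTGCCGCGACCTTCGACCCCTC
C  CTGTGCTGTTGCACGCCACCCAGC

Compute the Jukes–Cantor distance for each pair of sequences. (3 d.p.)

A–B: 11/24 sites differ → p ≈ 0.458333, d = −0.75 ln(1 − 0.611111) = 0.708346 ≈ 0.708.
A–C: 11/24 sites differ → p ≈ 0.458333, d = −0.75 ln(1 − 0.611111) = 0.708346 ≈ 0.708.
B–C: 10/24 sites differ → p ≈ 0.416667, d = −0.75 ln(1 − 0.555556) = 0.608198 ≈ 0.608.

d(A,B) = 0.708, d(A,C) = 0.708, d(B,C) = 0.608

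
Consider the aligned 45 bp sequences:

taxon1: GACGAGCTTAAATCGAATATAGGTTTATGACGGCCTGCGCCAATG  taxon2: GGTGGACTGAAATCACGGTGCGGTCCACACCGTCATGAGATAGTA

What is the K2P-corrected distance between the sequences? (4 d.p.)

1.0314

Of 45 sites, 13 differences are transitions and 11 are transversions, so P = 13/45 ≈ 0.288889 and Q = 11/45 ≈ 0.244444.
Under the Kimura two-parameter model, d = −½ ln(1 − 2P − Q) − ¼ ln(1 − 2Q).
1 − 2P − Q = 0.177778, giving −½ ln(0.177778) = 0.863610.
1 − 2Q = 0.511112, giving −¼ ln(0.511112) = 0.167792.
d = 0.863610 + 0.167792 = 1.031402.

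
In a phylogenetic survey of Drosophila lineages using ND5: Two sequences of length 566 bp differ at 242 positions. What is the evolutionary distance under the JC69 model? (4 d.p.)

0.6331

p = 242/566 ≈ 0.427562.
d = −(3/4) ln(1 − 4p/3) = −0.75 ln(1 − 0.570083) = −0.75 ln(0.429917)
  = −0.75 × (-0.844163) = 0.633122 substitutions/site.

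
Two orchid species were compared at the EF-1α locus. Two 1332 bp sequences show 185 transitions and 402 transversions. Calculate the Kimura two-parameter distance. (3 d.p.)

0.665

P = 185/1332 ≈ 0.138889 and Q = 402/1332 ≈ 0.301802.
Under the Kimura two-parameter model, d = −½ ln(1 − 2P − Q) − ¼ ln(1 − 2Q).
1 − 2P − Q = 0.42042, giving −½ ln(0.42042) = 0.433251.
1 − 2Q = 0.396396, giving −¼ ln(0.396396) = 0.231335.
d = 0.433251 + 0.231335 = 0.664586.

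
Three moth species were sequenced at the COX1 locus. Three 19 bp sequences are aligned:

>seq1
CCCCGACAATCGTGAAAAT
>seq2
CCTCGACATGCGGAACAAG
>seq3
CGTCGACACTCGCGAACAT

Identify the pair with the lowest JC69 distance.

seq1–seq2: 7/19 differ, p = 0.368, d = 0.507.
seq1–seq3: 5/19 differ, p = 0.263, d = 0.324.
seq2–seq3: 8/19 differ, p = 0.421, d = 0.618.
The smallest distance is between seq1 and seq3.

seq1 and seq3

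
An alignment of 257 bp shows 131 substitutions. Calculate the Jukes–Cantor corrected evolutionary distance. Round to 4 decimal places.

p = 131/257 ≈ 0.509728.
d = −(3/4) ln(1 − 4p/3) = −0.75 ln(1 − 0.679637) = −0.75 ln(0.320363)
  = −0.75 × (-1.138301) = 0.853726 substitutions/site.

0.8537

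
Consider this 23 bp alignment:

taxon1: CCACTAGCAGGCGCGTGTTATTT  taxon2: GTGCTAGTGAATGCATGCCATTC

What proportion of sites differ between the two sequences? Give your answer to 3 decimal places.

The sequences differ at 12 of 23 positions.
p = 12/23 = 0.521739… ≈ 0.522 (to 3 d.p.).

0.522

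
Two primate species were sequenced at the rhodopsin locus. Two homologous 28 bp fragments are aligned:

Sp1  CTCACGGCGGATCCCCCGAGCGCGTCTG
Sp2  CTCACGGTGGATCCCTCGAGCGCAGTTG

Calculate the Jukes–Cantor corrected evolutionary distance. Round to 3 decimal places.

The sequences differ at 5 of 28 sites (8, 16, 24, 25, 26), so p = 5/28 ≈ 0.178571.
d = −(3/4) ln(1 − 4p/3) = −0.75 ln(1 − 0.238095) = −0.75 ln(0.761905)
  = −0.75 × (-0.271933) = 0.203950 substitutions/site.

0.204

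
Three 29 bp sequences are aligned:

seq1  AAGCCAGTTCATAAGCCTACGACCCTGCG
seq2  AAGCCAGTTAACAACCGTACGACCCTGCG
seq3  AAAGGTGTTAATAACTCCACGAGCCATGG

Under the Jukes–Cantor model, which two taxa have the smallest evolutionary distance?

seq1–seq2: 4/29 differ, p = 0.138, d = 0.152.
seq1–seq3: 12/29 differ, p = 0.414, d = 0.602.
seq2–seq3: 12/29 differ, p = 0.414, d = 0.602.
The smallest distance is between seq1 and seq2.

seq1 and seq2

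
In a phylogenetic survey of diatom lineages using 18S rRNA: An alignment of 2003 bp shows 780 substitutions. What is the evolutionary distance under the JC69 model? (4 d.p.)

0.5493

p = 780/2003 ≈ 0.389416.
d = −(3/4) ln(1 − 4p/3) = −0.75 ln(1 − 0.519221) = −0.75 ln(0.480779)
  = −0.75 × (-0.732348) = 0.549261 substitutions/site.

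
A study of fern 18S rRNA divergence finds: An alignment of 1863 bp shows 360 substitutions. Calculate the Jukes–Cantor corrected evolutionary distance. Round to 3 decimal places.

0.223

p = 360/1863 ≈ 0.193237.
d = −(3/4) ln(1 − 4p/3) = −0.75 ln(1 − 0.257649) = −0.75 ln(0.742351)
  = −0.75 × (-0.297933) = 0.223450 substitutions/site.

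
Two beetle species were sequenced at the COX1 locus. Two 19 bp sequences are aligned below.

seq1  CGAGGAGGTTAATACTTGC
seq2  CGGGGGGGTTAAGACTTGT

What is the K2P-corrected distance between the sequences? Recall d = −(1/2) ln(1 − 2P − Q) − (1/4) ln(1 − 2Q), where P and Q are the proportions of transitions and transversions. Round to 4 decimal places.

0.2576

Of 19 sites, 3 differences are transitions and 1 are transversions, so P = 3/19 ≈ 0.157895 and Q = 1/19 ≈ 0.052632.
Under the Kimura two-parameter model, d = −½ ln(1 − 2P − Q) − ¼ ln(1 − 2Q).
1 − 2P − Q = 0.631578, giving −½ ln(0.631578) = 0.229767.
1 − 2Q = 0.894736, giving −¼ ln(0.894736) = 0.027807.
d = 0.229767 + 0.027807 = 0.257574.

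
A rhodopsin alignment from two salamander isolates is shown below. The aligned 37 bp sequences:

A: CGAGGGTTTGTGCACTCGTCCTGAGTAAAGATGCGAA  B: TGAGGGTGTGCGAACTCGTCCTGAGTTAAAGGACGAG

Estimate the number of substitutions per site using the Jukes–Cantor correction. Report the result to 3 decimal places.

The sequences differ at 10 of 37 sites (1, 8, 11, 13, 27, 30, 31, 32, 33, 37), so p = 10/37 ≈ 0.27027.
d = −(3/4) ln(1 − 4p/3) = −0.75 ln(1 − 0.36036) = −0.75 ln(0.63964)
  = −0.75 × (-0.446850) = 0.335138 substitutions/site.

0.335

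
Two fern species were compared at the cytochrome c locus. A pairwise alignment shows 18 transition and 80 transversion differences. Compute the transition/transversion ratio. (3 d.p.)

R = 18/80 = 0.225.

0.225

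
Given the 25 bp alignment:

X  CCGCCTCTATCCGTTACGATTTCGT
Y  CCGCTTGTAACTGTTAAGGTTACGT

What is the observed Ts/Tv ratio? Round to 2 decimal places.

0.75

Transitions are A↔G and C↔T; transversions are all other mismatches.
Transitions: 3. Transversions: 4.
R = 3/4 = 0.75.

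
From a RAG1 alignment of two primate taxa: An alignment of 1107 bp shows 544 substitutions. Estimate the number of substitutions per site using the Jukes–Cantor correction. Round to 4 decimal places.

p = 544/1107 ≈ 0.491418.
d = −(3/4) ln(1 − 4p/3) = −0.75 ln(1 − 0.655224) = −0.75 ln(0.344776)
  = −0.75 × (-1.064860) = 0.798645 substitutions/site.

0.7986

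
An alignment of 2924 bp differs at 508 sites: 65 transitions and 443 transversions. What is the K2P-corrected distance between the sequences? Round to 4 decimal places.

P = 65/2924 ≈ 0.02223 and Q = 443/2924 ≈ 0.151505.
Under the Kimura two-parameter model, d = −½ ln(1 − 2P − Q) − ¼ ln(1 − 2Q).
1 − 2P − Q = 0.804035, giving −½ ln(0.804035) = 0.109056.
1 − 2Q = 0.69699, giving −¼ ln(0.69699) = 0.090246.
d = 0.109056 + 0.090246 = 0.199302.

0.1993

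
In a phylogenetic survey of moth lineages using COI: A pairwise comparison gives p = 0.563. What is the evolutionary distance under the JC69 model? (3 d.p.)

1.042

d = −(3/4) ln(1 − 4p/3) = −0.75 ln(1 − 0.750667) = −0.75 ln(0.249333)
  = −0.75 × (-1.388966) = 1.041725 substitutions/site.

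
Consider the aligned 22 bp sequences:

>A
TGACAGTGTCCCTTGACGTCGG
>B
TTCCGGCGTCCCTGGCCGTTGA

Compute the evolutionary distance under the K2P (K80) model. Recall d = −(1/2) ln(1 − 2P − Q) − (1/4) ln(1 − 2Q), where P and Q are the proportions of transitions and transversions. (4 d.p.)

Of 22 sites, 4 differences are transitions and 4 are transversions, so P = 4/22 ≈ 0.181818 and Q = 4/22 ≈ 0.181818.
Under the Kimura two-parameter model, d = −½ ln(1 − 2P − Q) − ¼ ln(1 − 2Q).
1 − 2P − Q = 0.454546, giving −½ ln(0.454546) = 0.394228.
1 − 2Q = 0.636364, giving −¼ ln(0.636364) = 0.112996.
d = 0.394228 + 0.112996 = 0.507224.

0.5072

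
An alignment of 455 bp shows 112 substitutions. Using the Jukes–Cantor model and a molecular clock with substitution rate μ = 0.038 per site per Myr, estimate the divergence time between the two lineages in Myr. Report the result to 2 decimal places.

p = 112/455 ≈ 0.246154.
d = −(3/4) ln(1 − 4p/3) = −0.75 ln(1 − 0.328205) = −0.75 ln(0.671795)
  = −0.75 × (-0.397802) = 0.298352 substitutions/site.
Under a molecular clock d = 2μt, so t = d/(2μ) = 0.298352 / (2 × 0.038) = 3.93 Myr.

3.93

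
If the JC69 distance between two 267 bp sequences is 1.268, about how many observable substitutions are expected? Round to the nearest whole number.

Invert JC69: p = (3/4)(1 − e^(−4d/3)) = 0.75 × (1 − e^(-1.690667)) = 0.75 × (1 − 0.184396) = 0.611703.
Expected differing sites = pL ≈ 0.611703 × 267 = 163.324701 ≈ 163.

163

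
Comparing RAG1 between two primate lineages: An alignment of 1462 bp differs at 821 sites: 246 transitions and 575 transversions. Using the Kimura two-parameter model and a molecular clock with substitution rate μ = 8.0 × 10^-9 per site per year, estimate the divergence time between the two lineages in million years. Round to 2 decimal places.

65.03

P = 246/1462 ≈ 0.168263 and Q = 575/1462 ≈ 0.393297.
Under the Kimura two-parameter model, d = −½ ln(1 − 2P − Q) − ¼ ln(1 − 2Q).
1 − 2P − Q = 0.270177, giving −½ ln(0.270177) = 0.654339.
1 − 2Q = 0.213406, giving −¼ ln(0.213406) = 0.386140.
d = 0.654339 + 0.386140 = 1.040479.
Under a molecular clock d = 2μt, so t = d/(2μ) = 1.040479 / (2 × 8.0 × 10^-9) = 65.03 million years.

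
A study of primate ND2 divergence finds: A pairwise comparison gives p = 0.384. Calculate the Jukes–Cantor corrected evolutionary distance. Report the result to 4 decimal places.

d = −(3/4) ln(1 − 4p/3) = −0.75 ln(1 − 0.512) = −0.75 ln(0.488)
  = −0.75 × (-0.717440) = 0.538080 substitutions/site.

0.5381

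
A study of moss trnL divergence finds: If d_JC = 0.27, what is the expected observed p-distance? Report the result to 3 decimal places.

p = (3/4)(1 − e^(−4d/3)) = 0.75 × (1 − e^(-0.36)) = 0.75 × (1 − 0.697676) = 0.226743.

0.227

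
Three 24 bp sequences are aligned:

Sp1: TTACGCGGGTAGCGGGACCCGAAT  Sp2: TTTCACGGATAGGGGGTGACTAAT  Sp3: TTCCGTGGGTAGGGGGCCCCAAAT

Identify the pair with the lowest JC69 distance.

Sp1 and Sp3

Sp1–Sp2: 8/24 differ, p = 0.333, d = 0.441.
Sp1–Sp3: 5/24 differ, p = 0.208, d = 0.244.
Sp2–Sp3: 8/24 differ, p = 0.333, d = 0.441.
The smallest distance is between Sp1 and Sp3.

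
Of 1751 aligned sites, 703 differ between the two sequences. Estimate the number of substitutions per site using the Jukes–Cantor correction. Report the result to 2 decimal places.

p = 703/1751 ≈ 0.401485.
d = −(3/4) ln(1 − 4p/3) = −0.75 ln(1 − 0.535313) = −0.75 ln(0.464687)
  = −0.75 × (-0.766391) = 0.574793 substitutions/site.

0.57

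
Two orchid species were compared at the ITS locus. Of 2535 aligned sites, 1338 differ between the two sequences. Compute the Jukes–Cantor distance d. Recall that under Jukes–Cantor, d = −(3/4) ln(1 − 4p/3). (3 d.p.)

p = 1338/2535 ≈ 0.527811.
d = −(3/4) ln(1 − 4p/3) = −0.75 ln(1 − 0.703748) = −0.75 ln(0.296252)
  = −0.75 × (-1.216545) = 0.912409 substitutions/site.

0.912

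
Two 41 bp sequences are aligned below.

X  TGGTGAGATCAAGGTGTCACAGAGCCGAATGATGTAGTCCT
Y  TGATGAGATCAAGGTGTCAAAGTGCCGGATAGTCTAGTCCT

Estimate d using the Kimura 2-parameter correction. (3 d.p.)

0.196

Of 41 sites, 4 differences are transitions and 3 are transversions, so P = 4/41 ≈ 0.097561 and Q = 3/41 ≈ 0.073171.
Under the Kimura two-parameter model, d = −½ ln(1 − 2P − Q) − ¼ ln(1 − 2Q).
1 − 2P − Q = 0.731707, giving −½ ln(0.731707) = 0.156188.
1 − 2Q = 0.853658, giving −¼ ln(0.853658) = 0.039556.
d = 0.156188 + 0.039556 = 0.195744.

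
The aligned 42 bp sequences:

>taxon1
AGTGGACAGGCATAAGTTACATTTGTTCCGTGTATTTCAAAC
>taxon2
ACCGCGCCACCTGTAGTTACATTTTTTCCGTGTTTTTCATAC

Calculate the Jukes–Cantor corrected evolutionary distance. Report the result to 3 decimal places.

0.399

The sequences differ at 13 of 42 sites, so p = 13/42 ≈ 0.309524.
d = −(3/4) ln(1 − 4p/3) = −0.75 ln(1 − 0.412699) = −0.75 ln(0.587301)
  = −0.75 × (-0.532218) = 0.399164 substitutions/site.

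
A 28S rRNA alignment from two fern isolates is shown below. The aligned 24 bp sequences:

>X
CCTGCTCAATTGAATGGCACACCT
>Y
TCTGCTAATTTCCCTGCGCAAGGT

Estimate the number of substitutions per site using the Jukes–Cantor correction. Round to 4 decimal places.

The sequences differ at 12 of 24 sites, so p = 12/24 = 0.5.
d = −(3/4) ln(1 − 4p/3) = −0.75 ln(1 − 0.666667) = −0.75 ln(0.333333)
  = −0.75 × (-1.098613) = 0.823960 substitutions/site.

0.8240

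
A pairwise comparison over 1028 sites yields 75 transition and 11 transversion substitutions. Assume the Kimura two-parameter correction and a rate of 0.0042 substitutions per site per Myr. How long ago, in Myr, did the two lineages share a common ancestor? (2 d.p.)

P = 75/1028 ≈ 0.072957 and Q = 11/1028 ≈ 0.0107.
Under the Kimura two-parameter model, d = −½ ln(1 − 2P − Q) − ¼ ln(1 − 2Q).
1 − 2P − Q = 0.843386, giving −½ ln(0.843386) = 0.085165.
1 − 2Q = 0.9786, giving −¼ ln(0.9786) = 0.005408.
d = 0.085165 + 0.005408 = 0.090573.
Under a molecular clock d = 2μt, so t = d/(2μ) = 0.090573 / (2 × 0.0042) = 10.78 Myr.

10.78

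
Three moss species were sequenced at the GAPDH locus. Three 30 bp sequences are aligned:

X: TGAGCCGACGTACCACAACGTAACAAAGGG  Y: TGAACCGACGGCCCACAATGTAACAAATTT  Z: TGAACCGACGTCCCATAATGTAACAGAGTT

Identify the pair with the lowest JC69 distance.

Y and Z

X–Y: 7/30 differ, p = 0.233, d = 0.280.
X–Z: 7/30 differ, p = 0.233, d = 0.280.
Y–Z: 4/30 differ, p = 0.133, d = 0.147.
The smallest distance is between Y and Z.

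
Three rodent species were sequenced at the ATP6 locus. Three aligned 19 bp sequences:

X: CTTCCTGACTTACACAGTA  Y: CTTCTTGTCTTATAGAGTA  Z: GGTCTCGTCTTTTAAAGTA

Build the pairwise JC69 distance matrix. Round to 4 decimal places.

d(X,Y) = 0.2471, d(X,Z) = 0.6181, d(Y,Z) = 0.3241

X–Y: 4/19 sites differ → p ≈ 0.210526, d = −0.75 ln(1 − 0.280701) = 0.247109 ≈ 0.2471.
X–Z: 8/19 sites differ → p ≈ 0.421053, d = −0.75 ln(1 − 0.561404) = 0.618132 ≈ 0.6181.
Y–Z: 5/19 sites differ → p ≈ 0.263158, d = −0.75 ln(1 − 0.350877) = 0.324100 ≈ 0.3241.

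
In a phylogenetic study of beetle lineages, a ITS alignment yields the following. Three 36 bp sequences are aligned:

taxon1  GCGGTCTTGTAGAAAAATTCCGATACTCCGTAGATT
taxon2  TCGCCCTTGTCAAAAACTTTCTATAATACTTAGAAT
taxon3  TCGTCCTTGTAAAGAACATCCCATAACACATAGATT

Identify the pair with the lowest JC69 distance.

taxon2 and taxon3

taxon1–taxon2: 12/36 differ, p = 0.333, d = 0.441.
taxon1–taxon3: 12/36 differ, p = 0.333, d = 0.441.
taxon2–taxon3: 9/36 differ, p = 0.250, d = 0.304.
The smallest distance is between taxon2 and taxon3.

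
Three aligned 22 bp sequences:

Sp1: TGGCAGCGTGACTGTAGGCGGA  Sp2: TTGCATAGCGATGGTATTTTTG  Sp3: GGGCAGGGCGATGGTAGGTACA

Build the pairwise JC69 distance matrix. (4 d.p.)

d(Sp1,Sp2) = 0.9745, d(Sp1,Sp3) = 0.4975, d(Sp2,Sp3) = 0.5913

Sp1–Sp2: 12/22 sites differ → p ≈ 0.545455, d = −0.75 ln(1 − 0.727273) = 0.974463 ≈ 0.9745.
Sp1–Sp3: 8/22 sites differ → p ≈ 0.363636, d = −0.75 ln(1 − 0.484848) = 0.497470 ≈ 0.4975.
Sp2–Sp3: 9/22 sites differ → p ≈ 0.409091, d = −0.75 ln(1 − 0.545455) = 0.591344 ≈ 0.5913.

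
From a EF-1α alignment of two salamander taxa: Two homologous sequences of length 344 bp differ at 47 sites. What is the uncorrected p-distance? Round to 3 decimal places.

p = 47/344 = 0.136627… ≈ 0.137 (to 3 d.p.).

0.137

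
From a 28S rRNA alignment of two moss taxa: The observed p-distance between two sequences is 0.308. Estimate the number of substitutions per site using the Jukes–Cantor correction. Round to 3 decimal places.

0.397

d = −(3/4) ln(1 − 4p/3) = −0.75 ln(1 − 0.410667) = −0.75 ln(0.589333)
  = −0.75 × (-0.528764) = 0.396573 substitutions/site.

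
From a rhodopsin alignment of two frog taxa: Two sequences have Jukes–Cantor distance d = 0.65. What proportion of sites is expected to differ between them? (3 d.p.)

p = (3/4)(1 − e^(−4d/3)) = 0.75 × (1 − e^(-0.866667)) = 0.75 × (1 − 0.420350) = 0.434738.

0.435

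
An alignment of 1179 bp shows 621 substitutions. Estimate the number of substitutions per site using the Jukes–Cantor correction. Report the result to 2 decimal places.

p = 621/1179 ≈ 0.526718.
d = −(3/4) ln(1 − 4p/3) = −0.75 ln(1 − 0.702291) = −0.75 ln(0.297709)
  = −0.75 × (-1.211639) = 0.908729 substitutions/site.

0.91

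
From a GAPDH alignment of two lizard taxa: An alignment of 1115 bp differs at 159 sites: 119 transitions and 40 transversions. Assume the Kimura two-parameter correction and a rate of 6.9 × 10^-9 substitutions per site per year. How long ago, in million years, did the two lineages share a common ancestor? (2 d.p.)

P = 119/1115 ≈ 0.106726 and Q = 40/1115 ≈ 0.035874.
Under the Kimura two-parameter model, d = −½ ln(1 − 2P − Q) − ¼ ln(1 − 2Q).
1 − 2P − Q = 0.750674, giving −½ ln(0.750674) = 0.143392.
1 − 2Q = 0.928252, giving −¼ ln(0.928252) = 0.018613.
d = 0.143392 + 0.018613 = 0.162005.
Under a molecular clock d = 2μt, so t = d/(2μ) = 0.162005 / (2 × 6.9 × 10^-9) = 11.74 million years.

11.74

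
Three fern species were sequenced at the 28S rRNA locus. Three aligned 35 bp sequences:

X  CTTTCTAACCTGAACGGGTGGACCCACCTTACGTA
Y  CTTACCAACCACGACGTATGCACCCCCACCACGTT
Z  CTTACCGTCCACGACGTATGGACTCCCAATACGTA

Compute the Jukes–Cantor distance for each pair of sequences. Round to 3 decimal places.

X–Y: 13/35 sites differ → p ≈ 0.371429, d = −0.75 ln(1 − 0.495239) = 0.512753 ≈ 0.513.
X–Z: 13/35 sites differ → p ≈ 0.371429, d = −0.75 ln(1 − 0.495239) = 0.512753 ≈ 0.513.
Y–Z: 7/35 sites differ → p = 0.2, d = −0.75 ln(1 − 0.266667) = 0.232617 ≈ 0.233.

d(X,Y) = 0.513, d(X,Z) = 0.513, d(Y,Z) = 0.233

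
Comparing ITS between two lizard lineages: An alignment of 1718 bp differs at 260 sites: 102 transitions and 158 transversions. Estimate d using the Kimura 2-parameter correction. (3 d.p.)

0.169

P = 102/1718 ≈ 0.059371 and Q = 158/1718 ≈ 0.091967.
Under the Kimura two-parameter model, d = −½ ln(1 − 2P − Q) − ¼ ln(1 − 2Q).
1 − 2P − Q = 0.789291, giving −½ ln(0.789291) = 0.118310.
1 − 2Q = 0.816066, giving −¼ ln(0.816066) = 0.050815.
d = 0.118310 + 0.050815 = 0.169125.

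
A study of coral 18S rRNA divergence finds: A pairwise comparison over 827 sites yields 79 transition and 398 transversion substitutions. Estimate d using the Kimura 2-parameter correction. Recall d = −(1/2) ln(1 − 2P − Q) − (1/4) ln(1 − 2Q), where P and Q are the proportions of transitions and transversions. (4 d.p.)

P = 79/827 ≈ 0.095526 and Q = 398/827 ≈ 0.481258.
Under the Kimura two-parameter model, d = −½ ln(1 − 2P − Q) − ¼ ln(1 − 2Q).
1 − 2P − Q = 0.32769, giving −½ ln(0.32769) = 0.557844.
1 − 2Q = 0.037484, giving −¼ ln(0.037484) = 0.820960.
d = 0.557844 + 0.820960 = 1.378804.

1.3788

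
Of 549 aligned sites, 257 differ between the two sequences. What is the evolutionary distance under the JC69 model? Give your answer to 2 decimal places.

0.73

p = 257/549 ≈ 0.468124.
d = −(3/4) ln(1 − 4p/3) = −0.75 ln(1 − 0.624165) = −0.75 ln(0.375835)
  = −0.75 × (-0.978605) = 0.733954 substitutions/site.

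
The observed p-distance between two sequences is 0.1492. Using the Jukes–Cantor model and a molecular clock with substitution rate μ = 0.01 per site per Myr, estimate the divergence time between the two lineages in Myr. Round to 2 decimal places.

d = −(3/4) ln(1 − 4p/3) = −0.75 ln(1 − 0.198933) = −0.75 ln(0.801067)
  = −0.75 × (-0.221811) = 0.166358 substitutions/site.
Under a molecular clock d = 2μt, so t = d/(2μ) = 0.166358 / (2 × 0.01) = 8.32 Myr.

8.32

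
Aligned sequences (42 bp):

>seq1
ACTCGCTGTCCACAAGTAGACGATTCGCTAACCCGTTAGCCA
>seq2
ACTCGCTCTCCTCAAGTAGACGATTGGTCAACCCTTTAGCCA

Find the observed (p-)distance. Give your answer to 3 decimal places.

The sequences differ at 6 of 42 positions (sites 8, 12, 26, 28, 29, 35).
p = 6/42 = 0.142857… ≈ 0.143 (to 3 d.p.).

0.143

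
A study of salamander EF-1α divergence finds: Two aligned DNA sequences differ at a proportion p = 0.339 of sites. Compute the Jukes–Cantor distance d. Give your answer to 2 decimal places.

0.45

d = −(3/4) ln(1 − 4p/3) = −0.75 ln(1 − 0.452) = −0.75 ln(0.548)
  = −0.75 × (-0.601480) = 0.451110 substitutions/site.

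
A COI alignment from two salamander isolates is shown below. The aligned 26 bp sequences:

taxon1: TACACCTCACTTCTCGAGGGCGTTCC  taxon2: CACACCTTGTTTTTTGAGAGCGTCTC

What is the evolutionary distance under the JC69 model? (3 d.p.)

The sequences differ at 9 of 26 sites (1, 8, 9, 10, 13, 15, 19, 24, 25), so p = 9/26 ≈ 0.346154.
d = −(3/4) ln(1 − 4p/3) = −0.75 ln(1 − 0.461539) = −0.75 ln(0.538461)
  = −0.75 × (-0.619040) = 0.464280 substitutions/site.

0.464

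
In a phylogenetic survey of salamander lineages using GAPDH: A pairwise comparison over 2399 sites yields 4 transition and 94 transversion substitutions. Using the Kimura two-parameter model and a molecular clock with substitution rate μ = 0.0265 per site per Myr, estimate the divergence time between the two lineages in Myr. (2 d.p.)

0.79

P = 4/2399 ≈ 0.001667 and Q = 94/2399 ≈ 0.039183.
Under the Kimura two-parameter model, d = −½ ln(1 − 2P − Q) − ¼ ln(1 − 2Q).
1 − 2P − Q = 0.957483, giving −½ ln(0.957483) = 0.021724.
1 − 2Q = 0.921634, giving −¼ ln(0.921634) = 0.020402.
d = 0.021724 + 0.020402 = 0.042126.
Under a molecular clock d = 2μt, so t = d/(2μ) = 0.042126 / (2 × 0.0265) = 0.79 Myr.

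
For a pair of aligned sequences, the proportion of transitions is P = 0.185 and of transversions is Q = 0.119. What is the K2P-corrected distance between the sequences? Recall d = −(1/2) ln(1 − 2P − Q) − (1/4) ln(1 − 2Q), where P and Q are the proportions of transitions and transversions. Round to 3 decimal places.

0.404

Under the Kimura two-parameter model, d = −½ ln(1 − 2P − Q) − ¼ ln(1 − 2Q).
1 − 2P − Q = 0.511, giving −½ ln(0.511) = 0.335693.
1 − 2Q = 0.762, giving −¼ ln(0.762) = 0.067952.
d = 0.335693 + 0.067952 = 0.403645.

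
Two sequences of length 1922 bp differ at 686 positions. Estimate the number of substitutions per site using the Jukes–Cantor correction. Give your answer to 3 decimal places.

p = 686/1922 ≈ 0.35692.
d = −(3/4) ln(1 − 4p/3) = −0.75 ln(1 − 0.475893) = −0.75 ln(0.524107)
  = −0.75 × (-0.646059) = 0.484544 substitutions/site.

0.485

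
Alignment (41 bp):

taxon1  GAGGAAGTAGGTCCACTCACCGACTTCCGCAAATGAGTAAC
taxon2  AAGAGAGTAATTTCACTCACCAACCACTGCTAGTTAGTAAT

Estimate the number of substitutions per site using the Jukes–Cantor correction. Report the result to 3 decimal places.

The sequences differ at 14 of 41 sites, so p = 14/41 ≈ 0.341463.
d = −(3/4) ln(1 − 4p/3) = −0.75 ln(1 − 0.455284) = −0.75 ln(0.544716)
  = −0.75 × (-0.607491) = 0.455618 substitutions/site.

0.456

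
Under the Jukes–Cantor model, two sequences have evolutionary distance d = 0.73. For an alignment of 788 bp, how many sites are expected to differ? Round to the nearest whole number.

Invert JC69: p = (3/4)(1 − e^(−4d/3)) = 0.75 × (1 − e^(-0.973333)) = 0.75 × (1 − 0.377822) = 0.466634.
Expected differing sites = pL ≈ 0.466634 × 788 = 367.707592 ≈ 368.

368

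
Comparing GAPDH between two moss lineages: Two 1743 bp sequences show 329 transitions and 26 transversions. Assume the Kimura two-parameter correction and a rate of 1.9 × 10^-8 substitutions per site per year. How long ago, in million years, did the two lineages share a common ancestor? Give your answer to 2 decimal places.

P = 329/1743 ≈ 0.188755 and Q = 26/1743 ≈ 0.014917.
Under the Kimura two-parameter model, d = −½ ln(1 − 2P − Q) − ¼ ln(1 − 2Q).
1 − 2P − Q = 0.607573, giving −½ ln(0.607573) = 0.249141.
1 − 2Q = 0.970166, giving −¼ ln(0.970166) = 0.007572.
d = 0.249141 + 0.007572 = 0.256713.
Under a molecular clock d = 2μt, so t = d/(2μ) = 0.256713 / (2 × 1.9 × 10^-8) = 6.76 million years.

6.76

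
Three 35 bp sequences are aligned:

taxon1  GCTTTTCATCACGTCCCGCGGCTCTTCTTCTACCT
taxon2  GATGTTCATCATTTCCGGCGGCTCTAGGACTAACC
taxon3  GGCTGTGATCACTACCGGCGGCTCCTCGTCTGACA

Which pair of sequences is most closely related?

taxon1 and taxon2

taxon1–taxon2: 11/35 differ, p = 0.314, d = 0.407.
taxon1–taxon3: 12/35 differ, p = 0.343, d = 0.458.
taxon2–taxon3: 13/35 differ, p = 0.371, d = 0.513.
The smallest distance is between taxon1 and taxon2.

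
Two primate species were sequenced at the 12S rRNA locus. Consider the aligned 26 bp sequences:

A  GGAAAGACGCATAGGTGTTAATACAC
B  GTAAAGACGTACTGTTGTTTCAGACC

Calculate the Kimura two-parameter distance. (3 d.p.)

Of 26 sites, 3 differences are transitions and 8 are transversions, so P = 3/26 ≈ 0.115385 and Q = 8/26 ≈ 0.307692.
Under the Kimura two-parameter model, d = −½ ln(1 − 2P − Q) − ¼ ln(1 − 2Q).
1 − 2P − Q = 0.461538, giving −½ ln(0.461538) = 0.386595.
1 − 2Q = 0.384616, giving −¼ ln(0.384616) = 0.238877.
d = 0.386595 + 0.238877 = 0.625472.

0.625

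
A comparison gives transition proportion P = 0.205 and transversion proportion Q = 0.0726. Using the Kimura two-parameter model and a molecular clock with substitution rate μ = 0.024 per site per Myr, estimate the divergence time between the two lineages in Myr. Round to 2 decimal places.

7.68

Under the Kimura two-parameter model, d = −½ ln(1 − 2P − Q) − ¼ ln(1 − 2Q).
1 − 2P − Q = 0.5174, giving −½ ln(0.5174) = 0.329470.
1 − 2Q = 0.8548, giving −¼ ln(0.8548) = 0.039222.
d = 0.329470 + 0.039222 = 0.368692.
Under a molecular clock d = 2μt, so t = d/(2μ) = 0.368692 / (2 × 0.024) = 7.68 Myr.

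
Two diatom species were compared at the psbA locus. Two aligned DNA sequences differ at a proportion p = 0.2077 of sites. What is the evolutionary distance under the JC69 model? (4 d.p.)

d = −(3/4) ln(1 − 4p/3) = −0.75 ln(1 − 0.276933) = −0.75 ln(0.723067)
  = −0.75 × (-0.324253) = 0.243190 substitutions/site.

0.2432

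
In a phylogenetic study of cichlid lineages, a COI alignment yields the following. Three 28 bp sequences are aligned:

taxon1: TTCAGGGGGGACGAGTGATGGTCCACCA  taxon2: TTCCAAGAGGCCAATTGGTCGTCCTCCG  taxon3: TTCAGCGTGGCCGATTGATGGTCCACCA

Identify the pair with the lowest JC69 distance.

taxon1–taxon2: 11/28 differ, p = 0.393, d = 0.556.
taxon1–taxon3: 4/28 differ, p = 0.143, d = 0.158.
taxon2–taxon3: 9/28 differ, p = 0.321, d = 0.420.
The smallest distance is between taxon1 and taxon3.

taxon1 and taxon3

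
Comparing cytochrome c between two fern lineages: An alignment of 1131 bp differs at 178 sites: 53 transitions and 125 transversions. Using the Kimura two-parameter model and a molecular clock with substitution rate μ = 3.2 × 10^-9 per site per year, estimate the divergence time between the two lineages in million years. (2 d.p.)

27.61

P = 53/1131 ≈ 0.046861 and Q = 125/1131 ≈ 0.110522.
Under the Kimura two-parameter model, d = −½ ln(1 − 2P − Q) − ¼ ln(1 − 2Q).
1 − 2P − Q = 0.795756, giving −½ ln(0.795756) = 0.114231.
1 − 2Q = 0.778956, giving −¼ ln(0.778956) = 0.062450.
d = 0.114231 + 0.062450 = 0.176681.
Under a molecular clock d = 2μt, so t = d/(2μ) = 0.176681 / (2 × 3.2 × 10^-9) = 27.61 million years.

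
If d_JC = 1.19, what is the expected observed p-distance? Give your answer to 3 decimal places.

p = (3/4)(1 − e^(−4d/3)) = 0.75 × (1 − e^(-1.586667)) = 0.75 × (1 − 0.204606) = 0.596546.

0.597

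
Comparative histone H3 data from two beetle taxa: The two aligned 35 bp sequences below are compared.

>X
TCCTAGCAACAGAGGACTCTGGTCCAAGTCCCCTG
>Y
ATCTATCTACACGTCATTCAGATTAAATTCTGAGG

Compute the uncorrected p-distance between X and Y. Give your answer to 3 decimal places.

The sequences differ at 18 of 35 positions.
p = 18/35 = 0.514285… ≈ 0.514 (to 3 d.p.).

0.514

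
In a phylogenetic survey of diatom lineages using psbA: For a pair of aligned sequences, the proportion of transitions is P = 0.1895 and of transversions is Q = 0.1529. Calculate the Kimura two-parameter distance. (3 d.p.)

Under the Kimura two-parameter model, d = −½ ln(1 − 2P − Q) − ¼ ln(1 − 2Q).
1 − 2P − Q = 0.4681, giving −½ ln(0.4681) = 0.379537.
1 − 2Q = 0.6942, giving −¼ ln(0.6942) = 0.091249.
d = 0.379537 + 0.091249 = 0.470786.

0.471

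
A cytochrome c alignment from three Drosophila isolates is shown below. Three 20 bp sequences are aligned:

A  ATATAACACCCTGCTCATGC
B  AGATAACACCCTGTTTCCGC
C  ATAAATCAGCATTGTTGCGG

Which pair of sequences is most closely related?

A–B: 5/20 differ, p = 0.250, d = 0.304.
A–C: 10/20 differ, p = 0.500, d = 0.824.
B–C: 9/20 differ, p = 0.450, d = 0.687.
The smallest distance is between A and B.

A and B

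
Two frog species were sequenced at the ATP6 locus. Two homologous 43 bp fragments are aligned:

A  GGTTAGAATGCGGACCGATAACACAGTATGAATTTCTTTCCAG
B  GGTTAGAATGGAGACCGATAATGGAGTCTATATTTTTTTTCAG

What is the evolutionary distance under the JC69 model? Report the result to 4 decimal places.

0.2784

The sequences differ at 10 of 43 sites (11, 12, 22, 23, 24, 28, 30, 31, 36, 40), so p = 10/43 ≈ 0.232558.
d = −(3/4) ln(1 − 4p/3) = −0.75 ln(1 − 0.310077) = −0.75 ln(0.689923)
  = −0.75 × (-0.371175) = 0.278381 substitutions/site.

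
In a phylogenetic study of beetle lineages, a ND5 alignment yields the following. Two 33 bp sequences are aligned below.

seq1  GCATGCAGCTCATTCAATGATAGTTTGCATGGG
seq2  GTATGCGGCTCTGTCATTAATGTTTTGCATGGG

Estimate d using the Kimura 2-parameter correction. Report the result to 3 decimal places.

0.295

Of 33 sites, 4 differences are transitions and 4 are transversions, so P = 4/33 ≈ 0.121212 and Q = 4/33 ≈ 0.121212.
Under the Kimura two-parameter model, d = −½ ln(1 − 2P − Q) − ¼ ln(1 − 2Q).
1 − 2P − Q = 0.636364, giving −½ ln(0.636364) = 0.225992.
1 − 2Q = 0.757576, giving −¼ ln(0.757576) = 0.069408.
d = 0.225992 + 0.069408 = 0.295400.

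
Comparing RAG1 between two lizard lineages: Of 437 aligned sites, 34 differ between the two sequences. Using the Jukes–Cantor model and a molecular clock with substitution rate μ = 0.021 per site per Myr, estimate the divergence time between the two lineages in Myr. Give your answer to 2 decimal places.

p = 34/437 ≈ 0.077803.
d = −(3/4) ln(1 − 4p/3) = −0.75 ln(1 − 0.103737) = −0.75 ln(0.896263)
  = −0.75 × (-0.109521) = 0.082141 substitutions/site.
Under a molecular clock d = 2μt, so t = d/(2μ) = 0.082141 / (2 × 0.021) = 1.96 Myr.

1.96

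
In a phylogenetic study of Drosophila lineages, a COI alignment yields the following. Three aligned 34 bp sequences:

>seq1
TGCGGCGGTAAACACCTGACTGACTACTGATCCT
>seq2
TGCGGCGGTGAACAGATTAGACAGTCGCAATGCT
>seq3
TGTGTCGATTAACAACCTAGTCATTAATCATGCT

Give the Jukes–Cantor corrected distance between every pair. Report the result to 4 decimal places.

seq1–seq2: 13/34 sites differ → p ≈ 0.382353, d = −0.75 ln(1 − 0.509804) = 0.534712 ≈ 0.5347.
seq1–seq3: 13/34 sites differ → p ≈ 0.382353, d = −0.75 ln(1 − 0.509804) = 0.534712 ≈ 0.5347.
seq2–seq3: 13/34 sites differ → p ≈ 0.382353, d = −0.75 ln(1 − 0.509804) = 0.534712 ≈ 0.5347.

d(seq1,seq2) = 0.5347, d(seq1,seq3) = 0.5347, d(seq2,seq3) = 0.5347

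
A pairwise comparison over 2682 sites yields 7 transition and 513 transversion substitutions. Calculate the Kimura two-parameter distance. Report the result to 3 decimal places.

P = 7/2682 ≈ 0.00261 and Q = 513/2682 ≈ 0.191275.
Under the Kimura two-parameter model, d = −½ ln(1 − 2P − Q) − ¼ ln(1 − 2Q).
1 − 2P − Q = 0.803505, giving −½ ln(0.803505) = 0.109386.
1 − 2Q = 0.61745, giving −¼ ln(0.61745) = 0.120539.
d = 0.109386 + 0.120539 = 0.229925.

0.230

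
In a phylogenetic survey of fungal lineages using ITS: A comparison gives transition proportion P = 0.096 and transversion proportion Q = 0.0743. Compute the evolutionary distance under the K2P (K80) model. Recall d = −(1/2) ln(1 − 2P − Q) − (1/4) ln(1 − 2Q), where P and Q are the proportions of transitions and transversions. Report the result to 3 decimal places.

0.195

Under the Kimura two-parameter model, d = −½ ln(1 − 2P − Q) − ¼ ln(1 − 2Q).
1 − 2P − Q = 0.7337, giving −½ ln(0.7337) = 0.154828.
1 − 2Q = 0.8514, giving −¼ ln(0.8514) = 0.040218.
d = 0.154828 + 0.040218 = 0.195046.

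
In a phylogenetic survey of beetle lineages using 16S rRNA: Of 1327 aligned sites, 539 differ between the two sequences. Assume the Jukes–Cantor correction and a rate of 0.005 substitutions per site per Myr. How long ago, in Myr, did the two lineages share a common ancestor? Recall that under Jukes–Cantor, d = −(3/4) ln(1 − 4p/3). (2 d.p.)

58.50

p = 539/1327 ≈ 0.406179.
d = −(3/4) ln(1 − 4p/3) = −0.75 ln(1 − 0.541572) = −0.75 ln(0.458428)
  = −0.75 × (-0.779952) = 0.584964 substitutions/site.
Under a molecular clock d = 2μt, so t = d/(2μ) = 0.584964 / (2 × 0.005) = 58.50 Myr.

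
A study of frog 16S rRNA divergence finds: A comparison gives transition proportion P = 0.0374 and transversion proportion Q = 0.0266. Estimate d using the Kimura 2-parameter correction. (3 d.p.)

0.067

Under the Kimura two-parameter model, d = −½ ln(1 − 2P − Q) − ¼ ln(1 − 2Q).
1 − 2P − Q = 0.8986, giving −½ ln(0.8986) = 0.053459.
1 − 2Q = 0.9468, giving −¼ ln(0.9468) = 0.013667.
d = 0.053459 + 0.013667 = 0.067126.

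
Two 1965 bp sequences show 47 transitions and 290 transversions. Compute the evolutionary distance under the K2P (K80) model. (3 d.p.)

P = 47/1965 ≈ 0.023919 and Q = 290/1965 ≈ 0.147583.
Under the Kimura two-parameter model, d = −½ ln(1 − 2P − Q) − ¼ ln(1 − 2Q).
1 − 2P − Q = 0.804579, giving −½ ln(0.804579) = 0.108718.
1 − 2Q = 0.704834, giving −¼ ln(0.704834) = 0.087448.
d = 0.108718 + 0.087448 = 0.196166.

0.196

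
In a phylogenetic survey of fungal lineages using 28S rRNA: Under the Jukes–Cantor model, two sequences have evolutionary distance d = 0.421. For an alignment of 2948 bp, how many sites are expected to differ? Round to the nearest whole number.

Invert JC69: p = (3/4)(1 − e^(−4d/3)) = 0.75 × (1 − e^(-0.561333)) = 0.75 × (1 − 0.570448) = 0.322164.
Expected differing sites = pL ≈ 0.322164 × 2948 = 949.739472 ≈ 950.

950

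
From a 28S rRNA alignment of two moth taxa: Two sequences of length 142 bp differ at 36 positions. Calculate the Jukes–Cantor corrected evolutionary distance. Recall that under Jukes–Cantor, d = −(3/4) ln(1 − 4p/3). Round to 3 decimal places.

p = 36/142 ≈ 0.253521.
d = −(3/4) ln(1 − 4p/3) = −0.75 ln(1 − 0.338028) = −0.75 ln(0.661972)
  = −0.75 × (-0.412532) = 0.309399 substitutions/site.

0.309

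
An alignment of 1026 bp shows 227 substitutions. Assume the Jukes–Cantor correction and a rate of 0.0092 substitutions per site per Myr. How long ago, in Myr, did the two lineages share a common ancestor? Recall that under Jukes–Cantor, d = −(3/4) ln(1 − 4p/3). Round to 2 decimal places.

14.25

p = 227/1026 ≈ 0.221248.
d = −(3/4) ln(1 − 4p/3) = −0.75 ln(1 − 0.294997) = −0.75 ln(0.705003)
  = −0.75 × (-0.349553) = 0.262165 substitutions/site.
Under a molecular clock d = 2μt, so t = d/(2μ) = 0.262165 / (2 × 0.0092) = 14.25 Myr.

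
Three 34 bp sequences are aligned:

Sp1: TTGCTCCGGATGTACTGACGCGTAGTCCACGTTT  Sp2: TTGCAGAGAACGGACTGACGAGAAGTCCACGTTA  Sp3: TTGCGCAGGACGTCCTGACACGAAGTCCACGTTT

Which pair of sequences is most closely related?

Sp1 and Sp3

Sp1–Sp2: 9/34 differ, p = 0.265, d = 0.326.
Sp1–Sp3: 6/34 differ, p = 0.176, d = 0.201.
Sp2–Sp3: 8/34 differ, p = 0.235, d = 0.282.
The smallest distance is between Sp1 and Sp3.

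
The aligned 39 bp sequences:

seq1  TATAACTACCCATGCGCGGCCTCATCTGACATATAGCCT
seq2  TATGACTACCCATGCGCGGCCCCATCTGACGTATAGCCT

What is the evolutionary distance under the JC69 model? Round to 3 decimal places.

The sequences differ at 3 of 39 sites (4, 22, 31), so p = 3/39 ≈ 0.076923.
d = −(3/4) ln(1 − 4p/3) = −0.75 ln(1 − 0.102564) = −0.75 ln(0.897436)
  = −0.75 × (-0.108213) = 0.081160 substitutions/site.

0.081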